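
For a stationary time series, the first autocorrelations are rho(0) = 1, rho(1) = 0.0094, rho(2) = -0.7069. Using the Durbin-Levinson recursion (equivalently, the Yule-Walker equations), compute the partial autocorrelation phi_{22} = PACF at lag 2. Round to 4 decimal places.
\phi_{22} = -0.7071

The PACF at lag k is phi_{kk}, the last component of the solution
to the Yule-Walker system G_k phi = r_k where
  (G_k)_{ij} = rho(|i - j|), (r_k)_i = rho(i), i,j = 1..k.
Equivalently, Durbin-Levinson gives phi_{kk} iteratively:
  phi_{11} = rho(1)
  phi_{kk} = [rho(k) - sum_{j=1..k-1} phi_{k-1,j} rho(k-j)]
            / [1 - sum_{j=1..k-1} phi_{k-1,j} rho(j)],
  phi_{k,j} = phi_{k-1,j} - phi_{kk} phi_{k-1,k-j},  j = 1..k-1.
Step k = 1:
  phi_11 = rho(1) = 0.0094.
Step k = 2:
  phi_22 = [rho(2) - phi_11 rho(1)] / [1 - phi_11 rho(1)] = [-0.7069 - (0.0094)(0.0094)] / [1 - (0.0094)(0.0094)]
         = -0.70698836 / 0.99991164 = -0.7071.
Therefore phi_{22} = -0.7071.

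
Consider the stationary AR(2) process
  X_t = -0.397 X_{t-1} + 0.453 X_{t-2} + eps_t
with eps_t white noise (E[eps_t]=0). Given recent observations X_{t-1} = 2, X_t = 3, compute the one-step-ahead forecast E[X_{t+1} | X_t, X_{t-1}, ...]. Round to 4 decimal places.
E[X_{t+1} \mid \mathcal F_t] = -0.2850

For an AR(p) model X_t = c + sum_i phi_i X_{t-i} + eps_t, the
one-step-ahead conditional mean is
  E[X_{t+1} | X_t, ...] = c + sum_i phi_i X_{t+1-i}.
Substitute known values:
  E[X_{t+1} | ...] = (-0.397) * (3) + (0.453) * (2)
                   = -0.2850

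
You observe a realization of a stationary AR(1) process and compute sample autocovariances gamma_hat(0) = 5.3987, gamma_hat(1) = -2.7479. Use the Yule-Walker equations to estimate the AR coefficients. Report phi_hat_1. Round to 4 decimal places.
\hat\phi_{1} = -0.5090

The Yule-Walker equations for an AR(p) process read, in matrix form,
  Gamma_p phi = r_p,   with   (Gamma_p)_{ij} = gamma(|i - j|),
                       (r_p)_i = gamma(i),   i,j = 1..p.
Substitute the sample gammas (Toeplitz matrix and right-hand side of size 1):
  Gamma_p = [[5.3987]]
  r_p     = [-2.7479]
With p = 1 this is the single equation gamma(0) phi_1 = gamma(1):
  phi_hat_1 = gamma(1) / gamma(0) = -2.7479 / 5.3987 = -0.5090.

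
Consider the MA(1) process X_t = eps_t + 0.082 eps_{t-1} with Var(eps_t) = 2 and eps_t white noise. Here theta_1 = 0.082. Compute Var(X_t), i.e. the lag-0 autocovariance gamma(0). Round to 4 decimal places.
\gamma(0) = 2.0134

For an MA(q) process X_t = eps_t + sum_i theta_i eps_{t-i} with
Var(eps_t) = sigma^2, the variance is
  gamma(0) = sigma^2 * (1 + sum_i theta_i^2).
  sum_i theta_i^2 = (0.082)^2 = 0.006724.
  gamma(0) = 2 * (1 + 0.006724) = 2 * 1.006724 = 2.013448, which rounds to 2.0134.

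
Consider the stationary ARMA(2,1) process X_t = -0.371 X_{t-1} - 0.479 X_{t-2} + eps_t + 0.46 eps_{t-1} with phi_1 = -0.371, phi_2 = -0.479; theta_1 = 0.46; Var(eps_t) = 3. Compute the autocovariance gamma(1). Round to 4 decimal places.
\gamma(1) = -0.0891

Multiply the model equation by X_{t-k} and take expectations. With theta_0 = psi_0 = 1 and psi_j the MA(infinity) weights, this gives
  gamma(k) - sum_i phi_i gamma(k-i) = c_k,
  c_k = sigma^2 * sum_{j=k..q} theta_j psi_{j-k}   (c_k = 0 for k > q),
using gamma(-m) = gamma(m).
psi-weights needed (psi_j = theta_j + sum_i phi_i psi_{j-i}):
  psi_1 = theta_1 + phi_1 = 0.46 + (-0.371) = 0.089
Right-hand sides:
  c_0 = sigma^2 (1 + theta_1 psi_1) = 3 * (1 + (0.46)(0.089)) = 3 * 1.04094 = 3.12282
  c_1 = sigma^2 theta_1 = 3 * (0.46) = 1.38
  c_2 = 0
Equations for k = 0, 1, 2 (AR order 2, c_2 = 0):
  (E0) gamma(0) = phi_1 gamma(1) + phi_2 gamma(2) + c_0
  (E1) gamma(1) = phi_1 gamma(0) + phi_2 gamma(1) + c_1
  (E2) gamma(2) = phi_1 gamma(1) + phi_2 gamma(0)
From (E1): gamma(1) = A gamma(0) + B with
  A = phi_1 / (1 - phi_2) = -0.371 / 1.479 = -0.250845,   B = c_1 / (1 - phi_2) = 1.38 / 1.479 = 0.933063.
Insert (E2) into (E0): gamma(0) (1 - phi_2^2) = phi_1 (1 + phi_2) gamma(1) + c_0.
  phi_1 (1 + phi_2) = (-0.371)(0.521) = -0.193291,   1 - phi_2^2 = 0.770559.
Replace gamma(1) by A gamma(0) + B and collect gamma(0):
  gamma(0) [0.770559 - (-0.193291)(-0.250845)] = (-0.193291)(0.933063) + 3.12282
  gamma(0) * 0.722073 = 2.942467
  gamma(0) = 2.942467 / 0.722073 = 4.075028.
  gamma(1) = A gamma(0) + B = (-0.250845)(4.075028) + (0.933063) = -0.089138.
Therefore gamma(1) = -0.0891 (to 4 decimal places).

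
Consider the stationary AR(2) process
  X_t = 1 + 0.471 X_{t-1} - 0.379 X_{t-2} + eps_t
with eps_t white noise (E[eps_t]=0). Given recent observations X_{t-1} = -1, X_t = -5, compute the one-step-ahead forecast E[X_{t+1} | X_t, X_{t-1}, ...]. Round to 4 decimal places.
E[X_{t+1} \mid \mathcal F_t] = -0.9760

For an AR(p) model X_t = c + sum_i phi_i X_{t-i} + eps_t, the
one-step-ahead conditional mean is
  E[X_{t+1} | X_t, ...] = c + sum_i phi_i X_{t+1-i}.
Substitute known values:
  E[X_{t+1} | ...] = 1 + (0.471) * (-5) + (-0.379) * (-1)
                   = -0.9760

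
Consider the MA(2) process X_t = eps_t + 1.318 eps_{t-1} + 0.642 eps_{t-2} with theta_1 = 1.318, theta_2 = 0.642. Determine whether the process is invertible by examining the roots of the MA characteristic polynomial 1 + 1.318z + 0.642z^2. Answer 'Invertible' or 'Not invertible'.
\text{Invertible}

The MA(q) characteristic polynomial is P(z) = 1 + 1.318z + 0.642z^2.
Invertibility requires all roots to lie outside the unit circle, i.e. |z| > 1 for every root.
Set 1 + (1.318) z + (0.642) z^2 = 0, i.e. a z^2 + b z + c = 0 with a = 0.642, b = 1.318, c = 1.
Discriminant D = b^2 - 4ac = (1.318)^2 - 4*(0.642)*1 = 1.737124 - (2.568) = -0.830876.
D < 0, so the roots are the complex-conjugate pair z = (-b +/- i sqrt(-D)) / (2a) = -1.0265 +/- 0.7099i.
For a conjugate pair |z|^2 = z * conj(z) = (product of roots) = c/a = 1/(0.642) = 1.557632, so |z| = sqrt(1.557632) = 1.2481 for both roots.
Moduli of all roots: 1.2481, 1.2481.
All moduli strictly greater than 1? Yes.
Verdict: Invertible.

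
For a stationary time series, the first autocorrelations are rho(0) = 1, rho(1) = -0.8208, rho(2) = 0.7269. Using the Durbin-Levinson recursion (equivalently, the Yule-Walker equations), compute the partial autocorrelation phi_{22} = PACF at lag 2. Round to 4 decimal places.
\phi_{22} = 0.1630

The PACF at lag k is phi_{kk}, the last component of the solution
to the Yule-Walker system G_k phi = r_k where
  (G_k)_{ij} = rho(|i - j|), (r_k)_i = rho(i), i,j = 1..k.
Equivalently, Durbin-Levinson gives phi_{kk} iteratively:
  phi_{11} = rho(1)
  phi_{kk} = [rho(k) - sum_{j=1..k-1} phi_{k-1,j} rho(k-j)]
            / [1 - sum_{j=1..k-1} phi_{k-1,j} rho(j)],
  phi_{k,j} = phi_{k-1,j} - phi_{kk} phi_{k-1,k-j},  j = 1..k-1.
Step k = 1:
  phi_11 = rho(1) = -0.8208.
Step k = 2:
  phi_22 = [rho(2) - phi_11 rho(1)] / [1 - phi_11 rho(1)] = [0.7269 - (-0.8208)(-0.8208)] / [1 - (-0.8208)(-0.8208)]
         = 0.05318736 / 0.32628736 = 0.163.
Therefore phi_{22} = 0.1630.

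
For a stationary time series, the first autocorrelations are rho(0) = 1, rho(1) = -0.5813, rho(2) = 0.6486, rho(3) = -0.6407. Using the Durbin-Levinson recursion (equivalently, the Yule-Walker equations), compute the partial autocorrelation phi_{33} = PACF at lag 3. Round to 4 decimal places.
\phi_{33} = -0.3250

The PACF at lag k is phi_{kk}, the last component of the solution
to the Yule-Walker system G_k phi = r_k where
  (G_k)_{ij} = rho(|i - j|), (r_k)_i = rho(i), i,j = 1..k.
Equivalently, Durbin-Levinson gives phi_{kk} iteratively:
  phi_{11} = rho(1)
  phi_{kk} = [rho(k) - sum_{j=1..k-1} phi_{k-1,j} rho(k-j)]
            / [1 - sum_{j=1..k-1} phi_{k-1,j} rho(j)],
  phi_{k,j} = phi_{k-1,j} - phi_{kk} phi_{k-1,k-j},  j = 1..k-1.
Step k = 1:
  phi_11 = rho(1) = -0.5813.
Step k = 2:
  phi_22 = [rho(2) - phi_11 rho(1)] / [1 - phi_11 rho(1)] = [0.6486 - (-0.5813)(-0.5813)] / [1 - (-0.5813)(-0.5813)]
         = 0.31069031 / 0.66209031 = 0.469257.
  Update: phi_21 = phi_11 - phi_22 phi_11 = -0.5813 - (0.469257)(-0.5813) = -0.308521.
Step k = 3:
  phi_33 = [rho(3) - phi_21 rho(2) - phi_22 rho(1)] / [1 - phi_21 rho(1) - phi_22 rho(2)]
    numerator   = -0.6407 - (-0.308521)(0.6486) - (0.469257)(-0.5813) = -0.16781431
    denominator = 1 - (-0.308521)(-0.5813) - (0.469257)(0.6486) = 0.5162968
  phi_33 = -0.16781431 / 0.5162968 = -0.325.
Therefore phi_{33} = -0.3250.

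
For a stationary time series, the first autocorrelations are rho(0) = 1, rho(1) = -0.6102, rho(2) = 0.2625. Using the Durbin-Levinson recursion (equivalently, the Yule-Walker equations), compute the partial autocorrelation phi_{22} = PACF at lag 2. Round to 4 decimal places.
\phi_{22} = -0.1750

The PACF at lag k is phi_{kk}, the last component of the solution
to the Yule-Walker system G_k phi = r_k where
  (G_k)_{ij} = rho(|i - j|), (r_k)_i = rho(i), i,j = 1..k.
Equivalently, Durbin-Levinson gives phi_{kk} iteratively:
  phi_{11} = rho(1)
  phi_{kk} = [rho(k) - sum_{j=1..k-1} phi_{k-1,j} rho(k-j)]
            / [1 - sum_{j=1..k-1} phi_{k-1,j} rho(j)],
  phi_{k,j} = phi_{k-1,j} - phi_{kk} phi_{k-1,k-j},  j = 1..k-1.
Step k = 1:
  phi_11 = rho(1) = -0.6102.
Step k = 2:
  phi_22 = [rho(2) - phi_11 rho(1)] / [1 - phi_11 rho(1)] = [0.2625 - (-0.6102)(-0.6102)] / [1 - (-0.6102)(-0.6102)]
         = -0.10984404 / 0.62765596 = -0.175.
Therefore phi_{22} = -0.1750.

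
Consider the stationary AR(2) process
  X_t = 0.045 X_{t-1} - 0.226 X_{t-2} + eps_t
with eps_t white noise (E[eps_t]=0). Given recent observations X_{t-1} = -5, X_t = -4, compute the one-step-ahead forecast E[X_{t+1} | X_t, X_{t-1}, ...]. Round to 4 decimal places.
E[X_{t+1} \mid \mathcal F_t] = 0.9500

For an AR(p) model X_t = c + sum_i phi_i X_{t-i} + eps_t, the
one-step-ahead conditional mean is
  E[X_{t+1} | X_t, ...] = c + sum_i phi_i X_{t+1-i}.
Substitute known values:
  E[X_{t+1} | ...] = (0.045) * (-4) + (-0.226) * (-5)
                   = 0.9500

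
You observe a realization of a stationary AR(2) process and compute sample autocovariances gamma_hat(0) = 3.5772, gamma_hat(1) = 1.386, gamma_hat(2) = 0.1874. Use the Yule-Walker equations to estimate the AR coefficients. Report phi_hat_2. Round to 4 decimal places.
\hat\phi_{2} = -0.1150

The Yule-Walker equations for an AR(p) process read, in matrix form,
  Gamma_p phi = r_p,   with   (Gamma_p)_{ij} = gamma(|i - j|),
                       (r_p)_i = gamma(i),   i,j = 1..p.
Substitute the sample gammas (Toeplitz matrix and right-hand side of size 2):
  Gamma_p = [[3.5772, 1.386], [1.386, 3.5772]]
  r_p     = [1.386, 0.1874]
Written out:
  3.5772 phi_1 + 1.386 phi_2 = 1.386
  1.386 phi_1 + 3.5772 phi_2 = 0.1874
Solve by Cramer's rule:
  det = gamma(0)^2 - gamma(1)^2 = (3.5772)^2 - (1.386)^2 = 12.79635984 - 1.920996 = 10.87536384
  phi_hat_1 = [gamma(1) gamma(0) - gamma(1) gamma(2)] / det = [(1.386)(3.5772) - (1.386)(0.1874)] / 10.87536384 = 4.6982628 / 10.87536384 = 0.432
  phi_hat_2 = [gamma(0) gamma(2) - gamma(1)^2] / det = [(3.5772)(0.1874) - (1.386)^2] / 10.87536384 = -1.25062872 / 10.87536384 = -0.115
So phi_hat = [0.4320, -0.1150].
Therefore phi_hat_2 = -0.1150.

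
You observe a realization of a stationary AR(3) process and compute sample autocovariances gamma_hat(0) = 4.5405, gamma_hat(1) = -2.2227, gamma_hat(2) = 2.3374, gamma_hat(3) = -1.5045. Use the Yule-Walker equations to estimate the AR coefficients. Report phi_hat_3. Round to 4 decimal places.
\hat\phi_{3} = 0.0100

The Yule-Walker equations for an AR(p) process read, in matrix form,
  Gamma_p phi = r_p,   with   (Gamma_p)_{ij} = gamma(|i - j|),
                       (r_p)_i = gamma(i),   i,j = 1..p.
Substitute the sample gammas (Toeplitz matrix and right-hand side of size 3):
  Gamma_p = [[4.5405, -2.2227, 2.3374], [-2.2227, 4.5405, -2.2227], [2.3374, -2.2227, 4.5405]]
  r_p     = [-2.2227, 2.3374, -1.5045]
Written out (R1..R3):
  (R1) 4.5405 phi_1 - 2.2227 phi_2 + 2.3374 phi_3 = -2.2227
  (R2) -2.2227 phi_1 + 4.5405 phi_2 - 2.2227 phi_3 = 2.3374
  (R3) 2.3374 phi_1 - 2.2227 phi_2 + 4.5405 phi_3 = -1.5045
Gaussian elimination:
  R2 <- R2 - (-2.2227/4.5405) R1 = R2 - (-0.489528) R1:  3.452427 phi_2 - 1.078478 phi_3 = 1.249327
  R3 <- R3 - (2.3374/4.5405) R1 = R3 - (0.514789) R1:  -1.078478 phi_2 + 3.337232 phi_3 = -0.360278
  R3 <- R3 - (-1.078478/3.452427) R2 = R3 - (-0.312383) R2:  3.000334 phi_3 = 0.02999
Back-substitution:
  phi_hat_3 = 0.02999 / 3.000334 = 0.009995
  phi_hat_2 = (1.249327 - (-1.078478)(0.009995)) / 3.452427 = 0.364992
  phi_hat_1 = (-2.2227 - (-2.2227)(0.364992) - (2.3374)(0.009995)) / 4.5405 = -0.316
So phi_hat = [-0.3160, 0.3650, 0.0100].
Therefore phi_hat_3 = 0.0100.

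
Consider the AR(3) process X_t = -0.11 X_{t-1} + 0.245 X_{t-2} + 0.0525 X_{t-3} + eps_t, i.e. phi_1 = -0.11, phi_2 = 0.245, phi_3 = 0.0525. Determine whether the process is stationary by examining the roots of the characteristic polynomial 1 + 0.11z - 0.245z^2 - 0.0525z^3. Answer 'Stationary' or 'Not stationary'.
\text{Stationary}

The AR(p) characteristic polynomial is P(z) = 1 + 0.11z - 0.245z^2 - 0.0525z^3.
Stationarity requires all roots to lie outside the unit circle, i.e. |z| > 1 for every root.
Degree 3: look for a simple real root z0 first, then factor out (1 - z/z0) and solve the remaining quadratic.
Testing z0 = -4: P(-4) = 1 + (0.11)(-4) + (-0.245)(-4)^2 + (-0.0525)(-4)^3
  = 1 + (-0.44) + (-3.92) + (3.36) = 0.  So z_0 = -4 is a root, |z_0| = 4.
Divide out the factor (1 + 0.25 z) = (1 - z/z0) (since 1/z0 = -0.25):
  P(z) = (1 + 0.25 z)(1 + (-0.14) z + (-0.21) z^2)
  [check: z-coef -0.14 - (-0.25) = 0.11; z^2-coef -0.21 - (-0.25)(-0.14) = -0.245; z^3-coef -(-0.25)(-0.21) = -0.0525.]
Remaining roots from the quadratic factor 1 + (-0.14) z + (-0.21) z^2:
  Set 1 + (-0.14) z + (-0.21) z^2 = 0, i.e. a z^2 + b z + c = 0 with a = -0.21, b = -0.14, c = 1.
  Discriminant D = b^2 - 4ac = (-0.14)^2 - 4*(-0.21)*1 = 0.0196 - (-0.84) = 0.8596.
  D >= 0, so the roots are real: z = (-b +/- sqrt(D)) / (2a) = (0.14 +/- 0.927146) / (-0.42).
    z_1 = (0.14 + 0.927146) / (-0.42) = -2.5408,   |z_1| = 2.5408.
    z_2 = (0.14 - 0.927146) / (-0.42) = 1.8742,   |z_2| = 1.8742.
Moduli of all roots: 4.0000, 2.5408, 1.8742.
All moduli strictly greater than 1? Yes.
Verdict: Stationary.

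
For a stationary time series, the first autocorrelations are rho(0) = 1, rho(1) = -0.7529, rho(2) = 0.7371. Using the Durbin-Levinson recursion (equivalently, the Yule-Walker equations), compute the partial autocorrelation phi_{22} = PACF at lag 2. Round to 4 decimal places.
\phi_{22} = 0.3930

The PACF at lag k is phi_{kk}, the last component of the solution
to the Yule-Walker system G_k phi = r_k where
  (G_k)_{ij} = rho(|i - j|), (r_k)_i = rho(i), i,j = 1..k.
Equivalently, Durbin-Levinson gives phi_{kk} iteratively:
  phi_{11} = rho(1)
  phi_{kk} = [rho(k) - sum_{j=1..k-1} phi_{k-1,j} rho(k-j)]
            / [1 - sum_{j=1..k-1} phi_{k-1,j} rho(j)],
  phi_{k,j} = phi_{k-1,j} - phi_{kk} phi_{k-1,k-j},  j = 1..k-1.
Step k = 1:
  phi_11 = rho(1) = -0.7529.
Step k = 2:
  phi_22 = [rho(2) - phi_11 rho(1)] / [1 - phi_11 rho(1)] = [0.7371 - (-0.7529)(-0.7529)] / [1 - (-0.7529)(-0.7529)]
         = 0.17024159 / 0.43314159 = 0.393.
Therefore phi_{22} = 0.3930.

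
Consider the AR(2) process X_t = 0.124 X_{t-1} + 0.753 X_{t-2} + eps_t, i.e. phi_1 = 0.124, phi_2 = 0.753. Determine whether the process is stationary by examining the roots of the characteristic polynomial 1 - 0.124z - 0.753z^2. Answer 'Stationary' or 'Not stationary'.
\text{Stationary}

The AR(p) characteristic polynomial is P(z) = 1 - 0.124z - 0.753z^2.
Stationarity requires all roots to lie outside the unit circle, i.e. |z| > 1 for every root.
Set 1 + (-0.124) z + (-0.753) z^2 = 0, i.e. a z^2 + b z + c = 0 with a = -0.753, b = -0.124, c = 1.
Discriminant D = b^2 - 4ac = (-0.124)^2 - 4*(-0.753)*1 = 0.015376 - (-3.012) = 3.027376.
D >= 0, so the roots are real: z = (-b +/- sqrt(D)) / (2a) = (0.124 +/- 1.739936) / (-1.506).
  z_1 = (0.124 + 1.739936) / (-1.506) = -1.2377,   |z_1| = 1.2377.
  z_2 = (0.124 - 1.739936) / (-1.506) = 1.073,   |z_2| = 1.073.
Moduli of all roots: 1.2377, 1.0730.
All moduli strictly greater than 1? Yes.
Verdict: Stationary.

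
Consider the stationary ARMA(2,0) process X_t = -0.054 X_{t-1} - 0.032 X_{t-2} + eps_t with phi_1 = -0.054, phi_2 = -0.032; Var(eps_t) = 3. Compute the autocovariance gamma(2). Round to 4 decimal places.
\gamma(2) = -0.0879

Multiply the model equation by X_{t-k} and take expectations. With theta_0 = psi_0 = 1 and psi_j the MA(infinity) weights, this gives
  gamma(k) - sum_i phi_i gamma(k-i) = c_k,
  c_k = sigma^2 * sum_{j=k..q} theta_j psi_{j-k}   (c_k = 0 for k > q),
using gamma(-m) = gamma(m).
Pure AR (q = 0): c_0 = sigma^2 = 3, c_k = 0 for k >= 1.
Equations for k = 0, 1, 2 (AR order 2, c_2 = 0):
  (E0) gamma(0) = phi_1 gamma(1) + phi_2 gamma(2) + c_0
  (E1) gamma(1) = phi_1 gamma(0) + phi_2 gamma(1) + c_1
  (E2) gamma(2) = phi_1 gamma(1) + phi_2 gamma(0)
From (E1): gamma(1) = A gamma(0) + B with
  A = phi_1 / (1 - phi_2) = -0.054 / 1.032 = -0.052326,   B = c_1 / (1 - phi_2) = 0 / 1.032 = 0.
Insert (E2) into (E0): gamma(0) (1 - phi_2^2) = phi_1 (1 + phi_2) gamma(1) + c_0.
  phi_1 (1 + phi_2) = (-0.054)(0.968) = -0.052272,   1 - phi_2^2 = 0.998976.
Replace gamma(1) by A gamma(0) + B and collect gamma(0):
  gamma(0) [0.998976 - (-0.052272)(-0.052326)] = c_0 = 3
  gamma(0) * 0.996241 = 3
  gamma(0) = 3 / 0.996241 = 3.01132.
  gamma(1) = A gamma(0) = (-0.052326)(3.01132) = -0.157569.
  gamma(2) = phi_1 gamma(1) + phi_2 gamma(0) = (-0.054)(-0.157569) + (-0.032)(3.01132) = -0.087854.
Therefore gamma(2) = -0.0879 (to 4 decimal places).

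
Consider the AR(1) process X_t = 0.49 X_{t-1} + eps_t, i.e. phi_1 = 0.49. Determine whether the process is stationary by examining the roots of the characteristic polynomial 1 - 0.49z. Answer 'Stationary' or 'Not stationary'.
\text{Stationary}

The AR(p) characteristic polynomial is P(z) = 1 - 0.49z.
Stationarity requires all roots to lie outside the unit circle, i.e. |z| > 1 for every root.
This is linear in z: 1 + (-0.49) z = 0  =>  z = -1/(-0.49) = 2.040816,  |z| = 2.040816.
Moduli of all roots: 2.0408.
All moduli strictly greater than 1? Yes.
Verdict: Stationary.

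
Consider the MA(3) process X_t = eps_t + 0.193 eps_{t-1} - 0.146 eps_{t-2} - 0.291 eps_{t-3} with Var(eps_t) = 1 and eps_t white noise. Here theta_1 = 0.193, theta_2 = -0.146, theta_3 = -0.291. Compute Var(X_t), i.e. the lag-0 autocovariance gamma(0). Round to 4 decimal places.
\gamma(0) = 1.1432

For an MA(q) process X_t = eps_t + sum_i theta_i eps_{t-i} with
Var(eps_t) = sigma^2, the variance is
  gamma(0) = sigma^2 * (1 + sum_i theta_i^2).
  sum_i theta_i^2 = (0.193)^2 + (-0.146)^2 + (-0.291)^2 = 0.037249 + 0.021316 + 0.084681 = 0.143246.
  gamma(0) = 1 * (1 + 0.143246) = 1 * 1.143246 = 1.143246, which rounds to 1.1432.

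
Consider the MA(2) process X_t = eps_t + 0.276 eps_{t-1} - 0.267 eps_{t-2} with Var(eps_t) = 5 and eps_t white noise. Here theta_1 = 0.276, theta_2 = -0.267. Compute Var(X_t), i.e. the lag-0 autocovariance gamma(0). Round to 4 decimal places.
\gamma(0) = 5.7373

For an MA(q) process X_t = eps_t + sum_i theta_i eps_{t-i} with
Var(eps_t) = sigma^2, the variance is
  gamma(0) = sigma^2 * (1 + sum_i theta_i^2).
  sum_i theta_i^2 = (0.276)^2 + (-0.267)^2 = 0.076176 + 0.071289 = 0.147465.
  gamma(0) = 5 * (1 + 0.147465) = 5 * 1.147465 = 5.737325, which rounds to 5.7373.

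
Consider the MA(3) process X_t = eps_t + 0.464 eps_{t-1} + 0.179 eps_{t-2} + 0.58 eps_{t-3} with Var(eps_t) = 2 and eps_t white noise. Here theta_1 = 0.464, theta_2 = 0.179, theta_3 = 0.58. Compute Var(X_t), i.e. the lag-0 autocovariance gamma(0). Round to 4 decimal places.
\gamma(0) = 3.1675

For an MA(q) process X_t = eps_t + sum_i theta_i eps_{t-i} with
Var(eps_t) = sigma^2, the variance is
  gamma(0) = sigma^2 * (1 + sum_i theta_i^2).
  sum_i theta_i^2 = (0.464)^2 + (0.179)^2 + (0.58)^2 = 0.215296 + 0.032041 + 0.3364 = 0.583737.
  gamma(0) = 2 * (1 + 0.583737) = 2 * 1.583737 = 3.167474, which rounds to 3.1675.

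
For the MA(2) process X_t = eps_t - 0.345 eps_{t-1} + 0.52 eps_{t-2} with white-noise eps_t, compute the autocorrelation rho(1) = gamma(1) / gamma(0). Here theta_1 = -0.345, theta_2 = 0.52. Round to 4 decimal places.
\rho(1) = -0.3774

For an MA(q) process with theta_0 = 1, the autocovariance is
  gamma(k) = sigma^2 * sum_{i=0..q-k} theta_i * theta_{i+k},
and rho(k) = gamma(k) / gamma(0). Sigma^2 cancels.
  numerator   = (1)*(-0.345) + (-0.345)*(0.52) = -0.5244.
  denominator = (1)^2 + (-0.345)^2 + (0.52)^2 = 1.389425.
  rho(1) = -0.5244 / 1.389425 = -0.3774.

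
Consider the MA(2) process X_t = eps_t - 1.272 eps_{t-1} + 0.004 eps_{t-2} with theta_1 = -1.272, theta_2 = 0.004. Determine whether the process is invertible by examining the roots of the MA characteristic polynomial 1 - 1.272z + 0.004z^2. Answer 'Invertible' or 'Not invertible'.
\text{Not invertible}

The MA(q) characteristic polynomial is P(z) = 1 - 1.272z + 0.004z^2.
Invertibility requires all roots to lie outside the unit circle, i.e. |z| > 1 for every root.
Set 1 + (-1.272) z + (0.004) z^2 = 0, i.e. a z^2 + b z + c = 0 with a = 0.004, b = -1.272, c = 1.
Discriminant D = b^2 - 4ac = (-1.272)^2 - 4*(0.004)*1 = 1.617984 - (0.016) = 1.601984.
D >= 0, so the roots are real: z = (-b +/- sqrt(D)) / (2a) = (1.272 +/- 1.265695) / (0.008).
  z_1 = (1.272 + 1.265695) / (0.008) = 317.2119,   |z_1| = 317.2119.
  z_2 = (1.272 - 1.265695) / (0.008) = 0.7881,   |z_2| = 0.7881.
Moduli of all roots: 317.2119, 0.7881.
All moduli strictly greater than 1? No.
Verdict: Not invertible.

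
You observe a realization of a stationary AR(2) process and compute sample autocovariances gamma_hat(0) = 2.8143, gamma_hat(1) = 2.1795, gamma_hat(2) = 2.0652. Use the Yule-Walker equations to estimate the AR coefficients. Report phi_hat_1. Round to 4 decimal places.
\hat\phi_{1} = 0.5150

The Yule-Walker equations for an AR(p) process read, in matrix form,
  Gamma_p phi = r_p,   with   (Gamma_p)_{ij} = gamma(|i - j|),
                       (r_p)_i = gamma(i),   i,j = 1..p.
Substitute the sample gammas (Toeplitz matrix and right-hand side of size 2):
  Gamma_p = [[2.8143, 2.1795], [2.1795, 2.8143]]
  r_p     = [2.1795, 2.0652]
Written out:
  2.8143 phi_1 + 2.1795 phi_2 = 2.1795
  2.1795 phi_1 + 2.8143 phi_2 = 2.0652
Solve by Cramer's rule:
  det = gamma(0)^2 - gamma(1)^2 = (2.8143)^2 - (2.1795)^2 = 7.92028449 - 4.75022025 = 3.17006424
  phi_hat_1 = [gamma(1) gamma(0) - gamma(1) gamma(2)] / det = [(2.1795)(2.8143) - (2.1795)(2.0652)] / 3.17006424 = 1.63266345 / 3.17006424 = 0.515
  phi_hat_2 = [gamma(0) gamma(2) - gamma(1)^2] / det = [(2.8143)(2.0652) - (2.1795)^2] / 3.17006424 = 1.06187211 / 3.17006424 = 0.335
So phi_hat = [0.5150, 0.3350].
Therefore phi_hat_1 = 0.5150.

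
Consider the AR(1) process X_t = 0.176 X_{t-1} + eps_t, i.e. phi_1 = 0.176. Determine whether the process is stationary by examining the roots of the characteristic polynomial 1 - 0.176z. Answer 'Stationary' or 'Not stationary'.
\text{Stationary}

The AR(p) characteristic polynomial is P(z) = 1 - 0.176z.
Stationarity requires all roots to lie outside the unit circle, i.e. |z| > 1 for every root.
This is linear in z: 1 + (-0.176) z = 0  =>  z = -1/(-0.176) = 5.681818,  |z| = 5.681818.
Moduli of all roots: 5.6818.
All moduli strictly greater than 1? Yes.
Verdict: Stationary.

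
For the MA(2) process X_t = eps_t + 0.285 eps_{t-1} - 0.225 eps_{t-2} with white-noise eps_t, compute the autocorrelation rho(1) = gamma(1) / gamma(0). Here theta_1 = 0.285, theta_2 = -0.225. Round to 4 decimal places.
\rho(1) = 0.1951

For an MA(q) process with theta_0 = 1, the autocovariance is
  gamma(k) = sigma^2 * sum_{i=0..q-k} theta_i * theta_{i+k},
and rho(k) = gamma(k) / gamma(0). Sigma^2 cancels.
  numerator   = (1)*(0.285) + (0.285)*(-0.225) = 0.220875.
  denominator = (1)^2 + (0.285)^2 + (-0.225)^2 = 1.13185.
  rho(1) = 0.220875 / 1.13185 = 0.1951.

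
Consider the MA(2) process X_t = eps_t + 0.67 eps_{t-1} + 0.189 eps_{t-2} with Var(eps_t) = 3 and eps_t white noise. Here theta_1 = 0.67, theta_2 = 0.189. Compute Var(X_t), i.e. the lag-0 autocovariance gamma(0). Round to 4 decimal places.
\gamma(0) = 4.4539

For an MA(q) process X_t = eps_t + sum_i theta_i eps_{t-i} with
Var(eps_t) = sigma^2, the variance is
  gamma(0) = sigma^2 * (1 + sum_i theta_i^2).
  sum_i theta_i^2 = (0.67)^2 + (0.189)^2 = 0.4489 + 0.035721 = 0.484621.
  gamma(0) = 3 * (1 + 0.484621) = 3 * 1.484621 = 4.453863, which rounds to 4.4539.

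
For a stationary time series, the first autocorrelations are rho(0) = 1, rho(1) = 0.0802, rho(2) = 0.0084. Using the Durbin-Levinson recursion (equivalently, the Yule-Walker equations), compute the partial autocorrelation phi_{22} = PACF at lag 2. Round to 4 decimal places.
\phi_{22} = 0.0020

The PACF at lag k is phi_{kk}, the last component of the solution
to the Yule-Walker system G_k phi = r_k where
  (G_k)_{ij} = rho(|i - j|), (r_k)_i = rho(i), i,j = 1..k.
Equivalently, Durbin-Levinson gives phi_{kk} iteratively:
  phi_{11} = rho(1)
  phi_{kk} = [rho(k) - sum_{j=1..k-1} phi_{k-1,j} rho(k-j)]
            / [1 - sum_{j=1..k-1} phi_{k-1,j} rho(j)],
  phi_{k,j} = phi_{k-1,j} - phi_{kk} phi_{k-1,k-j},  j = 1..k-1.
Step k = 1:
  phi_11 = rho(1) = 0.0802.
Step k = 2:
  phi_22 = [rho(2) - phi_11 rho(1)] / [1 - phi_11 rho(1)] = [0.0084 - (0.0802)(0.0802)] / [1 - (0.0802)(0.0802)]
         = 0.00196796 / 0.99356796 = 0.002.
Therefore phi_{22} = 0.0020.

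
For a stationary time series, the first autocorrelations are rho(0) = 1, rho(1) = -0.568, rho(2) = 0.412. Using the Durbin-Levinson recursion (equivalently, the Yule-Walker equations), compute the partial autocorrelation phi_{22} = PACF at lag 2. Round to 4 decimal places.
\phi_{22} = 0.1319

The PACF at lag k is phi_{kk}, the last component of the solution
to the Yule-Walker system G_k phi = r_k where
  (G_k)_{ij} = rho(|i - j|), (r_k)_i = rho(i), i,j = 1..k.
Equivalently, Durbin-Levinson gives phi_{kk} iteratively:
  phi_{11} = rho(1)
  phi_{kk} = [rho(k) - sum_{j=1..k-1} phi_{k-1,j} rho(k-j)]
            / [1 - sum_{j=1..k-1} phi_{k-1,j} rho(j)],
  phi_{k,j} = phi_{k-1,j} - phi_{kk} phi_{k-1,k-j},  j = 1..k-1.
Step k = 1:
  phi_11 = rho(1) = -0.568.
Step k = 2:
  phi_22 = [rho(2) - phi_11 rho(1)] / [1 - phi_11 rho(1)] = [0.412 - (-0.568)(-0.568)] / [1 - (-0.568)(-0.568)]
         = 0.089376 / 0.677376 = 0.1319.
Therefore phi_{22} = 0.1319.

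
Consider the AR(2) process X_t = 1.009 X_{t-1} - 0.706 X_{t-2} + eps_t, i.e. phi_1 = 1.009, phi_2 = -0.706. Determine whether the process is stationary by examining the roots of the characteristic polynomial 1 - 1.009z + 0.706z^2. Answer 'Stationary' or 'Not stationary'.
\text{Stationary}

The AR(p) characteristic polynomial is P(z) = 1 - 1.009z + 0.706z^2.
Stationarity requires all roots to lie outside the unit circle, i.e. |z| > 1 for every root.
Set 1 + (-1.009) z + (0.706) z^2 = 0, i.e. a z^2 + b z + c = 0 with a = 0.706, b = -1.009, c = 1.
Discriminant D = b^2 - 4ac = (-1.009)^2 - 4*(0.706)*1 = 1.018081 - (2.824) = -1.805919.
D < 0, so the roots are the complex-conjugate pair z = (-b +/- i sqrt(-D)) / (2a) = 0.7146 +/- 0.9517i.
For a conjugate pair |z|^2 = z * conj(z) = (product of roots) = c/a = 1/(0.706) = 1.416431, so |z| = sqrt(1.416431) = 1.1901 for both roots.
Moduli of all roots: 1.1901, 1.1901.
All moduli strictly greater than 1? Yes.
Verdict: Stationary.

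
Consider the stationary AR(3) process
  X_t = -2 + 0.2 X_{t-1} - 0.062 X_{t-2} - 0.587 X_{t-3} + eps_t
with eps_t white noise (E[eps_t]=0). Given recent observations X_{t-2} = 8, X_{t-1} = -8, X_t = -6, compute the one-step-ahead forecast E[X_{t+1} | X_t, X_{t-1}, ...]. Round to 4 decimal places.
E[X_{t+1} \mid \mathcal F_t] = -7.4000

For an AR(p) model X_t = c + sum_i phi_i X_{t-i} + eps_t, the
one-step-ahead conditional mean is
  E[X_{t+1} | X_t, ...] = c + sum_i phi_i X_{t+1-i}.
Substitute known values:
  E[X_{t+1} | ...] = -2 + (0.2) * (-6) + (-0.062) * (-8) + (-0.587) * (8)
                   = -7.4000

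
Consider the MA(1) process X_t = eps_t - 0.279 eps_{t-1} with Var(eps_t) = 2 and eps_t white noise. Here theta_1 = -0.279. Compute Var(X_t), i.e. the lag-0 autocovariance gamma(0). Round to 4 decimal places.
\gamma(0) = 2.1557

For an MA(q) process X_t = eps_t + sum_i theta_i eps_{t-i} with
Var(eps_t) = sigma^2, the variance is
  gamma(0) = sigma^2 * (1 + sum_i theta_i^2).
  sum_i theta_i^2 = (-0.279)^2 = 0.077841.
  gamma(0) = 2 * (1 + 0.077841) = 2 * 1.077841 = 2.155682, which rounds to 2.1557.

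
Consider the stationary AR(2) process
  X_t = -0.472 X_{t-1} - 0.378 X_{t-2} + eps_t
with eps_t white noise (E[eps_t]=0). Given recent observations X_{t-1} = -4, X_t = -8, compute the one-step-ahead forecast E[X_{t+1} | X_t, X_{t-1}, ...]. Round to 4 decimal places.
E[X_{t+1} \mid \mathcal F_t] = 5.2880

For an AR(p) model X_t = c + sum_i phi_i X_{t-i} + eps_t, the
one-step-ahead conditional mean is
  E[X_{t+1} | X_t, ...] = c + sum_i phi_i X_{t+1-i}.
Substitute known values:
  E[X_{t+1} | ...] = (-0.472) * (-8) + (-0.378) * (-4)
                   = 5.2880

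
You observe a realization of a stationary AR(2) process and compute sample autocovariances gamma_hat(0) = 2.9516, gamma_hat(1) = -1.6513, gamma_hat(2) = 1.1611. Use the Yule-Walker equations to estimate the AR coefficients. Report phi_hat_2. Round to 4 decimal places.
\hat\phi_{2} = 0.1170

The Yule-Walker equations for an AR(p) process read, in matrix form,
  Gamma_p phi = r_p,   with   (Gamma_p)_{ij} = gamma(|i - j|),
                       (r_p)_i = gamma(i),   i,j = 1..p.
Substitute the sample gammas (Toeplitz matrix and right-hand side of size 2):
  Gamma_p = [[2.9516, -1.6513], [-1.6513, 2.9516]]
  r_p     = [-1.6513, 1.1611]
Written out:
  2.9516 phi_1 - 1.6513 phi_2 = -1.6513
  -1.6513 phi_1 + 2.9516 phi_2 = 1.1611
Solve by Cramer's rule:
  det = gamma(0)^2 - gamma(1)^2 = (2.9516)^2 - (-1.6513)^2 = 8.71194256 - 2.72679169 = 5.98515087
  phi_hat_1 = [gamma(1) gamma(0) - gamma(1) gamma(2)] / det = [(-1.6513)(2.9516) - (-1.6513)(1.1611)] / 5.98515087 = -2.95665265 / 5.98515087 = -0.494
  phi_hat_2 = [gamma(0) gamma(2) - gamma(1)^2] / det = [(2.9516)(1.1611) - (-1.6513)^2] / 5.98515087 = 0.70031107 / 5.98515087 = 0.117
So phi_hat = [-0.4940, 0.1170].
Therefore phi_hat_2 = 0.1170.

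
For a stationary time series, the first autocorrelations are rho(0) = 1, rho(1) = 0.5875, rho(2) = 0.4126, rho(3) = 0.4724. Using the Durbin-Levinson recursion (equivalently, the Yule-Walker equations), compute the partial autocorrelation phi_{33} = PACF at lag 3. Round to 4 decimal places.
\phi_{33} = 0.3001

The PACF at lag k is phi_{kk}, the last component of the solution
to the Yule-Walker system G_k phi = r_k where
  (G_k)_{ij} = rho(|i - j|), (r_k)_i = rho(i), i,j = 1..k.
Equivalently, Durbin-Levinson gives phi_{kk} iteratively:
  phi_{11} = rho(1)
  phi_{kk} = [rho(k) - sum_{j=1..k-1} phi_{k-1,j} rho(k-j)]
            / [1 - sum_{j=1..k-1} phi_{k-1,j} rho(j)],
  phi_{k,j} = phi_{k-1,j} - phi_{kk} phi_{k-1,k-j},  j = 1..k-1.
Step k = 1:
  phi_11 = rho(1) = 0.5875.
Step k = 2:
  phi_22 = [rho(2) - phi_11 rho(1)] / [1 - phi_11 rho(1)] = [0.4126 - (0.5875)(0.5875)] / [1 - (0.5875)(0.5875)]
         = 0.06744375 / 0.65484375 = 0.102992.
  Update: phi_21 = phi_11 - phi_22 phi_11 = 0.5875 - (0.102992)(0.5875) = 0.526992.
Step k = 3:
  phi_33 = [rho(3) - phi_21 rho(2) - phi_22 rho(1)] / [1 - phi_21 rho(1) - phi_22 rho(2)]
    numerator   = 0.4724 - (0.526992)(0.4126) - (0.102992)(0.5875) = 0.19445517
    denominator = 1 - (0.526992)(0.5875) - (0.102992)(0.4126) = 0.64789757
  phi_33 = 0.19445517 / 0.64789757 = 0.3001.
Therefore phi_{33} = 0.3001.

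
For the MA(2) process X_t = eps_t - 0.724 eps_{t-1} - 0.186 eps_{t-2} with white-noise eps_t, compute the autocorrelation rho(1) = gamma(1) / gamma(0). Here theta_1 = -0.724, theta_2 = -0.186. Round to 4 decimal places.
\rho(1) = -0.3781

For an MA(q) process with theta_0 = 1, the autocovariance is
  gamma(k) = sigma^2 * sum_{i=0..q-k} theta_i * theta_{i+k},
and rho(k) = gamma(k) / gamma(0). Sigma^2 cancels.
  numerator   = (1)*(-0.724) + (-0.724)*(-0.186) = -0.589336.
  denominator = (1)^2 + (-0.724)^2 + (-0.186)^2 = 1.558772.
  rho(1) = -0.589336 / 1.558772 = -0.3781.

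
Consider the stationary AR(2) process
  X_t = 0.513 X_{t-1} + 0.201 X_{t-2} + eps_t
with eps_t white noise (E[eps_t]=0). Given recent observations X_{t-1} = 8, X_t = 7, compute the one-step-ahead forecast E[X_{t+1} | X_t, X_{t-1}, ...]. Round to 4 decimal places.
E[X_{t+1} \mid \mathcal F_t] = 5.1990

For an AR(p) model X_t = c + sum_i phi_i X_{t-i} + eps_t, the
one-step-ahead conditional mean is
  E[X_{t+1} | X_t, ...] = c + sum_i phi_i X_{t+1-i}.
Substitute known values:
  E[X_{t+1} | ...] = (0.513) * (7) + (0.201) * (8)
                   = 5.1990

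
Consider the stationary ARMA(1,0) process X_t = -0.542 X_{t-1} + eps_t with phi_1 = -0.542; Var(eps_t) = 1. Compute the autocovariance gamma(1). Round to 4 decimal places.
\gamma(1) = -0.7674

Multiply the model equation by X_{t-k} and take expectations. With theta_0 = psi_0 = 1 and psi_j the MA(infinity) weights, this gives
  gamma(k) - sum_i phi_i gamma(k-i) = c_k,
  c_k = sigma^2 * sum_{j=k..q} theta_j psi_{j-k}   (c_k = 0 for k > q),
using gamma(-m) = gamma(m).
Pure AR (q = 0): c_0 = sigma^2 = 1, c_k = 0 for k >= 1.
Equations for k = 0 and k = 1 (AR order 1):
  gamma(0) = phi_1 gamma(1) + c_0
  gamma(1) = phi_1 gamma(0) + c_1
Substituting the second into the first: gamma(0) (1 - phi_1^2) = c_0 + phi_1 c_1, so
  gamma(0) = c_0 / (1 - phi_1^2) = 1 / (1 - (-0.542)^2) = 1 / 0.706236 = 1.415957.
  gamma(1) = phi_1 gamma(0) = (-0.542)(1.415957) = -0.767449.
Therefore gamma(1) = -0.7674 (to 4 decimal places).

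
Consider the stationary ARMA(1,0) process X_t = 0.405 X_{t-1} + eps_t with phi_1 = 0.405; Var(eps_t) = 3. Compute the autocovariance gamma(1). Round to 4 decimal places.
\gamma(1) = 1.4534

Multiply the model equation by X_{t-k} and take expectations. With theta_0 = psi_0 = 1 and psi_j the MA(infinity) weights, this gives
  gamma(k) - sum_i phi_i gamma(k-i) = c_k,
  c_k = sigma^2 * sum_{j=k..q} theta_j psi_{j-k}   (c_k = 0 for k > q),
using gamma(-m) = gamma(m).
Pure AR (q = 0): c_0 = sigma^2 = 3, c_k = 0 for k >= 1.
Equations for k = 0 and k = 1 (AR order 1):
  gamma(0) = phi_1 gamma(1) + c_0
  gamma(1) = phi_1 gamma(0) + c_1
Substituting the second into the first: gamma(0) (1 - phi_1^2) = c_0 + phi_1 c_1, so
  gamma(0) = c_0 / (1 - phi_1^2) = 3 / (1 - (0.405)^2) = 3 / 0.835975 = 3.588624.
  gamma(1) = phi_1 gamma(0) = (0.405)(3.588624) = 1.453393.
Therefore gamma(1) = 1.4534 (to 4 decimal places).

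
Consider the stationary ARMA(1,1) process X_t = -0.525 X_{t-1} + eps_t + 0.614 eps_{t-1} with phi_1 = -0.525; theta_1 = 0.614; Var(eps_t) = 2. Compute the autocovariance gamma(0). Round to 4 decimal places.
\gamma(0) = 2.0219

Multiply the model equation by X_{t-k} and take expectations. With theta_0 = psi_0 = 1 and psi_j the MA(infinity) weights, this gives
  gamma(k) - sum_i phi_i gamma(k-i) = c_k,
  c_k = sigma^2 * sum_{j=k..q} theta_j psi_{j-k}   (c_k = 0 for k > q),
using gamma(-m) = gamma(m).
psi-weights needed (psi_j = theta_j + sum_i phi_i psi_{j-i}):
  psi_1 = theta_1 + phi_1 = 0.614 + (-0.525) = 0.089
Right-hand sides:
  c_0 = sigma^2 (1 + theta_1 psi_1) = 2 * (1 + (0.614)(0.089)) = 2 * 1.054646 = 2.109292
  c_1 = sigma^2 theta_1 = 2 * (0.614) = 1.228
  c_2 = 0
Equations for k = 0 and k = 1 (AR order 1):
  gamma(0) = phi_1 gamma(1) + c_0
  gamma(1) = phi_1 gamma(0) + c_1
Substituting the second into the first: gamma(0) (1 - phi_1^2) = c_0 + phi_1 c_1, so
  gamma(0) = (c_0 + phi_1 c_1) / (1 - phi_1^2) = (2.109292 + (-0.525)(1.228)) / (1 - (-0.525)^2) = 1.464592 / 0.724375 = 2.02187.
Therefore gamma(0) = 2.0219 (to 4 decimal places).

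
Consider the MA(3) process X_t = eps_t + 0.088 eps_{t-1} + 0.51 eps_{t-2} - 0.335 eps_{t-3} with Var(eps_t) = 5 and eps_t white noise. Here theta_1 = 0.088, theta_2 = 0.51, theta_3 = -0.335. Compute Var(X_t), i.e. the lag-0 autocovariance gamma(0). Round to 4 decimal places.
\gamma(0) = 6.9003

For an MA(q) process X_t = eps_t + sum_i theta_i eps_{t-i} with
Var(eps_t) = sigma^2, the variance is
  gamma(0) = sigma^2 * (1 + sum_i theta_i^2).
  sum_i theta_i^2 = (0.088)^2 + (0.51)^2 + (-0.335)^2 = 0.007744 + 0.2601 + 0.112225 = 0.380069.
  gamma(0) = 5 * (1 + 0.380069) = 5 * 1.380069 = 6.900345, which rounds to 6.9003.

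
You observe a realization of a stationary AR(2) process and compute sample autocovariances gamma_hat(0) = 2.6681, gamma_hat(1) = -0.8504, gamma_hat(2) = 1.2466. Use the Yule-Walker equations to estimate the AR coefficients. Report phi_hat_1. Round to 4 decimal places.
\hat\phi_{1} = -0.1890

The Yule-Walker equations for an AR(p) process read, in matrix form,
  Gamma_p phi = r_p,   with   (Gamma_p)_{ij} = gamma(|i - j|),
                       (r_p)_i = gamma(i),   i,j = 1..p.
Substitute the sample gammas (Toeplitz matrix and right-hand side of size 2):
  Gamma_p = [[2.6681, -0.8504], [-0.8504, 2.6681]]
  r_p     = [-0.8504, 1.2466]
Written out:
  2.6681 phi_1 - 0.8504 phi_2 = -0.8504
  -0.8504 phi_1 + 2.6681 phi_2 = 1.2466
Solve by Cramer's rule:
  det = gamma(0)^2 - gamma(1)^2 = (2.6681)^2 - (-0.8504)^2 = 7.11875761 - 0.72318016 = 6.39557745
  phi_hat_1 = [gamma(1) gamma(0) - gamma(1) gamma(2)] / det = [(-0.8504)(2.6681) - (-0.8504)(1.2466)] / 6.39557745 = -1.2088436 / 6.39557745 = -0.189
  phi_hat_2 = [gamma(0) gamma(2) - gamma(1)^2] / det = [(2.6681)(1.2466) - (-0.8504)^2] / 6.39557745 = 2.6028733 / 6.39557745 = 0.407
So phi_hat = [-0.1890, 0.4070].
Therefore phi_hat_1 = -0.1890.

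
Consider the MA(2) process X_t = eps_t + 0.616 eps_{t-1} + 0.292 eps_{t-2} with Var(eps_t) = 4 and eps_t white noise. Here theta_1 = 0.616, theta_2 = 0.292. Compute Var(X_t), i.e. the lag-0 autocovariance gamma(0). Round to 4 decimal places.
\gamma(0) = 5.8589

For an MA(q) process X_t = eps_t + sum_i theta_i eps_{t-i} with
Var(eps_t) = sigma^2, the variance is
  gamma(0) = sigma^2 * (1 + sum_i theta_i^2).
  sum_i theta_i^2 = (0.616)^2 + (0.292)^2 = 0.379456 + 0.085264 = 0.46472.
  gamma(0) = 4 * (1 + 0.46472) = 4 * 1.46472 = 5.85888, which rounds to 5.8589.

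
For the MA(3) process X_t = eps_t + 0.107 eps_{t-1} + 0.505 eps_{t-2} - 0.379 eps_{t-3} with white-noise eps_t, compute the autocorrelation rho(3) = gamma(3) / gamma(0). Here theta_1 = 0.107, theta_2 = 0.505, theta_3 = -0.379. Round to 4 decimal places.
\rho(3) = -0.2688

For an MA(q) process with theta_0 = 1, the autocovariance is
  gamma(k) = sigma^2 * sum_{i=0..q-k} theta_i * theta_{i+k},
and rho(k) = gamma(k) / gamma(0). Sigma^2 cancels.
  numerator   = (1)*(-0.379) = -0.379.
  denominator = (1)^2 + (0.107)^2 + (0.505)^2 + (-0.379)^2 = 1.410115.
  rho(3) = -0.379 / 1.410115 = -0.2688.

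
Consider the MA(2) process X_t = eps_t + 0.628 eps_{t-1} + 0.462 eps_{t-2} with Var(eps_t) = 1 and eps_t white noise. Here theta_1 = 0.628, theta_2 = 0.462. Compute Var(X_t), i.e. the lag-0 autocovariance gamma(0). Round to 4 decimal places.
\gamma(0) = 1.6078

For an MA(q) process X_t = eps_t + sum_i theta_i eps_{t-i} with
Var(eps_t) = sigma^2, the variance is
  gamma(0) = sigma^2 * (1 + sum_i theta_i^2).
  sum_i theta_i^2 = (0.628)^2 + (0.462)^2 = 0.394384 + 0.213444 = 0.607828.
  gamma(0) = 1 * (1 + 0.607828) = 1 * 1.607828 = 1.607828, which rounds to 1.6078.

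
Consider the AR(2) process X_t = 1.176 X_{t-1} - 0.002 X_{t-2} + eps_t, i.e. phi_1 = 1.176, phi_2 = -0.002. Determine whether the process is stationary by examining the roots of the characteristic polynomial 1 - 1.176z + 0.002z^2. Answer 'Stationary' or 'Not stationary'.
\text{Not stationary}

The AR(p) characteristic polynomial is P(z) = 1 - 1.176z + 0.002z^2.
Stationarity requires all roots to lie outside the unit circle, i.e. |z| > 1 for every root.
Set 1 + (-1.176) z + (0.002) z^2 = 0, i.e. a z^2 + b z + c = 0 with a = 0.002, b = -1.176, c = 1.
Discriminant D = b^2 - 4ac = (-1.176)^2 - 4*(0.002)*1 = 1.382976 - (0.008) = 1.374976.
D >= 0, so the roots are real: z = (-b +/- sqrt(D)) / (2a) = (1.176 +/- 1.172594) / (0.004).
  z_1 = (1.176 + 1.172594) / (0.004) = 587.1484,   |z_1| = 587.1484.
  z_2 = (1.176 - 1.172594) / (0.004) = 0.8516,   |z_2| = 0.8516.
Moduli of all roots: 587.1484, 0.8516.
All moduli strictly greater than 1? No.
Verdict: Not stationary.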